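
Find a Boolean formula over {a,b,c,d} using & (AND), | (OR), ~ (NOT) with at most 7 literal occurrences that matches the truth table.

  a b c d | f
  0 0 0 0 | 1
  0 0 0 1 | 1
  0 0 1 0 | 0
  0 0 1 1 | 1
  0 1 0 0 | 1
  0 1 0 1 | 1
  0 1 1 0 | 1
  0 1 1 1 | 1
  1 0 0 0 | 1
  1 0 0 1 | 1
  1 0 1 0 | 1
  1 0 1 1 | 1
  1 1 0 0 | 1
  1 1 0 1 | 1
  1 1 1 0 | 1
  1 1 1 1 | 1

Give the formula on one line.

  ~c = 1100110011001100
  (d | ~c) = 1101110111011101
  (a | b) = 0000111111111111
  ((d | ~c) | (a | b)) = 1101111111111111

((d | ~c) | (a | b))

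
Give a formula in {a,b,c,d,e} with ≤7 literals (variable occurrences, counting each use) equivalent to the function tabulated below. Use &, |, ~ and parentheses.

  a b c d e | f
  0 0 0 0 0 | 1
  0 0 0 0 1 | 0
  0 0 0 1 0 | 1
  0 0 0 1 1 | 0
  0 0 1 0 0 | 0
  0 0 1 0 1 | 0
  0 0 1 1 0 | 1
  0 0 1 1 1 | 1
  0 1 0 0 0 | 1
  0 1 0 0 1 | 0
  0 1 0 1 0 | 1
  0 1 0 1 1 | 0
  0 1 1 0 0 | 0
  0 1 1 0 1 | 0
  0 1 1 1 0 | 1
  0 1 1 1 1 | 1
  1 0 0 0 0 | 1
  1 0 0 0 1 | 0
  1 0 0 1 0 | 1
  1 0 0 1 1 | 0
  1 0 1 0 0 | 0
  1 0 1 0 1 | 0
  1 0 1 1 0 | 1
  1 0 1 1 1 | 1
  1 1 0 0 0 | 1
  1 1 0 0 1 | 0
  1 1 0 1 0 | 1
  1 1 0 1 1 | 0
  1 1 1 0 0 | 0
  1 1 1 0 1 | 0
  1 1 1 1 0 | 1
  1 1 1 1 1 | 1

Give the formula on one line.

((d & c) | ((~c | d) & ~e))

  (d & c) = 00000011000000110000001100000011
  ~c = 11110000111100001111000011110000
  (~c | d) = 11110011111100111111001111110011
  ~e = 10101010101010101010101010101010
  ((~c | d) & ~e) = 10100010101000101010001010100010
  ((d & c) | ((~c | d) & ~e)) = 10100011101000111010001110100011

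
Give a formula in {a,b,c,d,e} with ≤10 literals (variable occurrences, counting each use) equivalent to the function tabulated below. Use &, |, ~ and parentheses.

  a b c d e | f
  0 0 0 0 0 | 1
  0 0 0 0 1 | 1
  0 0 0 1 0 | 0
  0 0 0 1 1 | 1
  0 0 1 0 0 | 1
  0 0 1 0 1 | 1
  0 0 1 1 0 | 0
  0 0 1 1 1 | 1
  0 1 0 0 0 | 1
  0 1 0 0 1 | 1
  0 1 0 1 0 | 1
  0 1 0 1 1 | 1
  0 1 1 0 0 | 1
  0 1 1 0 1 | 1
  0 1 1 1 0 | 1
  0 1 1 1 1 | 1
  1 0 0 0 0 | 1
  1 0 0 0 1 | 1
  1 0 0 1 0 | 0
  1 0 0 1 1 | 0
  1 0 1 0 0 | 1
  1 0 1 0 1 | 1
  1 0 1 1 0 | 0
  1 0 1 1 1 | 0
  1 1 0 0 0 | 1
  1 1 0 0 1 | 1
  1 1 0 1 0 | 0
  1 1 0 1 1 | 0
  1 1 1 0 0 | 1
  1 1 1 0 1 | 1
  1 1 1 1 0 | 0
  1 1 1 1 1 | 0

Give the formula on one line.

(((a & ~d) | ~a) & (~d | ((~b & e) | b)))

  ~d = 11001100110011001100110011001100
  (a & ~d) = 00000000000000001100110011001100
  ~a = 11111111111111110000000000000000
  ((a & ~d) | ~a) = 11111111111111111100110011001100
  ~b = 11111111000000001111111100000000
  (~b & e) = 01010101000000000101010100000000
  ((~b & e) | b) = 01010101111111110101010111111111
  (~d | ((~b & e) | b)) = 11011101111111111101110111111111
  (((a & ~d) | ~a) & (~d | ((~b & e) | b))) = 11011101111111111100110011001100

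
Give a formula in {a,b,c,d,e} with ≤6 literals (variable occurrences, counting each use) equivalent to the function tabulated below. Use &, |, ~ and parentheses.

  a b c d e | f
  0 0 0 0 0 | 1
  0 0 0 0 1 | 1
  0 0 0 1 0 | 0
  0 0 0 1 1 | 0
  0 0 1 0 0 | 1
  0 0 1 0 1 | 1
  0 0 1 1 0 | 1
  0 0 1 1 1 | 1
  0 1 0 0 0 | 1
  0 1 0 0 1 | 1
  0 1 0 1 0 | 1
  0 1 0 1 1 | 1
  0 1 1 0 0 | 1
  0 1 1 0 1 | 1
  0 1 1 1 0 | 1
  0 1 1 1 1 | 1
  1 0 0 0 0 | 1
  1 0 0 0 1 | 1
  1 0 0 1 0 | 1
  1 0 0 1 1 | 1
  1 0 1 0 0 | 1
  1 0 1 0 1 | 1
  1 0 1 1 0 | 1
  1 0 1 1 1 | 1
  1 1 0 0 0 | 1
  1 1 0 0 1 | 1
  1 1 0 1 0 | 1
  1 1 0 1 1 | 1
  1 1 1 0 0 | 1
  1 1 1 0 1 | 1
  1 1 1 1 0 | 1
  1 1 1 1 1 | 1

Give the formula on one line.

((c | (~d | (d & b))) | (a | c))

  ~d = 11001100110011001100110011001100
  (d & b) = 00000000001100110000000000110011
  (~d | (d & b)) = 11001100111111111100110011111111
  (c | (~d | (d & b))) = 11001111111111111100111111111111
  (a | c) = 00001111000011111111111111111111
  ((c | (~d | (d & b))) | (a | c)) = 11001111111111111111111111111111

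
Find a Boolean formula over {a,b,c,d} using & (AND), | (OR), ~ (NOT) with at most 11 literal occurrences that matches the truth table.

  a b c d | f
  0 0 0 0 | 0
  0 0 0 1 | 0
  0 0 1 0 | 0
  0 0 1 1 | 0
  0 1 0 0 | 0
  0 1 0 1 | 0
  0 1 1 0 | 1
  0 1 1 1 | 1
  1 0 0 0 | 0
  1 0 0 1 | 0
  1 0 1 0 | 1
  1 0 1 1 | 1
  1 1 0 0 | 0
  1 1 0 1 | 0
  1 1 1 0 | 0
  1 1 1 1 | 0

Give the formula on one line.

(((a & c) | (b & (a | c))) & (~a | (a & ~b)))

  (a & c) = 0000000000110011
  (a | c) = 0011001111111111
  (b & (a | c)) = 0000001100001111
  ((a & c) | (b & (a | c))) = 0000001100111111
  ~a = 1111111100000000
  ~b = 1111000011110000
  (a & ~b) = 0000000011110000
  (~a | (a & ~b)) = 1111111111110000
  (((a & c) | (b & (a | c))) & (~a | (a & ~b))) = 0000001100110000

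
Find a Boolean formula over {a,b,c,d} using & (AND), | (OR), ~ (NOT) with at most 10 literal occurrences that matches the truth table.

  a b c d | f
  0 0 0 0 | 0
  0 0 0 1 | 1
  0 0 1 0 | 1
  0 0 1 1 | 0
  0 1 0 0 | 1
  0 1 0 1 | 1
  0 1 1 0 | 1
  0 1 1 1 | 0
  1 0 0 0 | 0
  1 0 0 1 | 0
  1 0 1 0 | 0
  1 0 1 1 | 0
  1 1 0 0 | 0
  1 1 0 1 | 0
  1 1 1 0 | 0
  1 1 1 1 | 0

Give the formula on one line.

(((c | b) | (d | c)) & ((~c | ~d) & ~a))

  (c | b) = 0011111100111111
  (d | c) = 0111011101110111
  ((c | b) | (d | c)) = 0111111101111111
  ~c = 1100110011001100
  ~d = 1010101010101010
  (~c | ~d) = 1110111011101110
  ~a = 1111111100000000
  ((~c | ~d) & ~a) = 1110111000000000
  (((c | b) | (d | c)) & ((~c | ~d) & ~a)) = 0110111000000000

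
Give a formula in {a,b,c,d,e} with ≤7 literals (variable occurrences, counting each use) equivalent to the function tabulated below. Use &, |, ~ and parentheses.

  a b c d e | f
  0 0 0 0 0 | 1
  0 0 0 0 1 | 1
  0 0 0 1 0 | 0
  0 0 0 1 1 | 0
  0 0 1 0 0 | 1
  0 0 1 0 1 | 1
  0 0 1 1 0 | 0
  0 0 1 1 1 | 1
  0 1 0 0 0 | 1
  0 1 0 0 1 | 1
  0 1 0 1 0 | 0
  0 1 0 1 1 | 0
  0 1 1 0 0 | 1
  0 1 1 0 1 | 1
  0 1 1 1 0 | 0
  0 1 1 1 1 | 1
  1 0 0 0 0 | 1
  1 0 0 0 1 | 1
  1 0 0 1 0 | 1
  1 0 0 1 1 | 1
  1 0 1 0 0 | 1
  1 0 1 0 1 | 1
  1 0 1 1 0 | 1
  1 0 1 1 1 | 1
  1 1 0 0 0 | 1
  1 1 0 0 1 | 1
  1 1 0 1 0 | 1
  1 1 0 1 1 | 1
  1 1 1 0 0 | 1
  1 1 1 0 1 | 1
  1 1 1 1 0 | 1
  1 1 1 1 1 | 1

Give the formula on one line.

  (a | d) = 00110011001100111111111111111111
  ~e = 10101010101010101010101010101010
  ((a | d) | ~e) = 10111011101110111111111111111111
  (c & e) = 00000101000001010000010100000101
  (((a | d) | ~e) & (c & e)) = 00000001000000010000010100000101
  ~d = 11001100110011001100110011001100
  (~d | a) = 11001100110011001111111111111111
  ((((a | d) | ~e) & (c & e)) | (~d | a)) = 11001101110011011111111111111111

((((a | d) | ~e) & (c & e)) | (~d | a))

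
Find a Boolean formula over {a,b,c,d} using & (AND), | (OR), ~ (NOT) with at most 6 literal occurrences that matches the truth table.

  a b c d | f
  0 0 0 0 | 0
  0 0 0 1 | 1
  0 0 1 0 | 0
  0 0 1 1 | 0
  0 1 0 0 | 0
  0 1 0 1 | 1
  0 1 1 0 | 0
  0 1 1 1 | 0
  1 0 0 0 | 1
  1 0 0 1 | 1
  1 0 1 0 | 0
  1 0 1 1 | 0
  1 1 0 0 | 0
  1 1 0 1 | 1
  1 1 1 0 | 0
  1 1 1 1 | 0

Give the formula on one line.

  ~b = 1111000011110000
  (d | ~b) = 1111010111110101
  (c | (d | ~b)) = 1111011111110111
  (a | d) = 0101010111111111
  ~c = 1100110011001100
  ((a | d) & ~c) = 0100010011001100
  ((c | (d | ~b)) & ((a | d) & ~c)) = 0100010011000100

((c | (d | ~b)) & ((a | d) & ~c))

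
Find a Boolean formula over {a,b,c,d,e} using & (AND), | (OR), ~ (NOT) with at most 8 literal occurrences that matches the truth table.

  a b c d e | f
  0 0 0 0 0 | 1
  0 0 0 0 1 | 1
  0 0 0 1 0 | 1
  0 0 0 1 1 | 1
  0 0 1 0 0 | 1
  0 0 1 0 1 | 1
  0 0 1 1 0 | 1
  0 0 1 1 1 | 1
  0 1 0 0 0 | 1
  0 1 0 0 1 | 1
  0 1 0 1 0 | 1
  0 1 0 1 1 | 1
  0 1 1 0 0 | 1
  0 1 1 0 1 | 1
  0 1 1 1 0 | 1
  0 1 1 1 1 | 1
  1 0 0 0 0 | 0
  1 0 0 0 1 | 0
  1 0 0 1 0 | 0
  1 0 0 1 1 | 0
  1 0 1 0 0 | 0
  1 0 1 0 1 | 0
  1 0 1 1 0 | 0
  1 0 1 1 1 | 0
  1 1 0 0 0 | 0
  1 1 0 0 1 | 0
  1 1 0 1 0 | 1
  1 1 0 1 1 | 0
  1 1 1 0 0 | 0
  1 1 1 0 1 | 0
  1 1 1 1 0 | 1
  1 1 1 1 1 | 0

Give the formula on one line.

(~a | (~e & (d & (b | ~d))))

  ~a = 11111111111111110000000000000000
  ~e = 10101010101010101010101010101010
  ~d = 11001100110011001100110011001100
  (b | ~d) = 11001100111111111100110011111111
  (d & (b | ~d)) = 00000000001100110000000000110011
  (~e & (d & (b | ~d))) = 00000000001000100000000000100010
  (~a | (~e & (d & (b | ~d)))) = 11111111111111110000000000100010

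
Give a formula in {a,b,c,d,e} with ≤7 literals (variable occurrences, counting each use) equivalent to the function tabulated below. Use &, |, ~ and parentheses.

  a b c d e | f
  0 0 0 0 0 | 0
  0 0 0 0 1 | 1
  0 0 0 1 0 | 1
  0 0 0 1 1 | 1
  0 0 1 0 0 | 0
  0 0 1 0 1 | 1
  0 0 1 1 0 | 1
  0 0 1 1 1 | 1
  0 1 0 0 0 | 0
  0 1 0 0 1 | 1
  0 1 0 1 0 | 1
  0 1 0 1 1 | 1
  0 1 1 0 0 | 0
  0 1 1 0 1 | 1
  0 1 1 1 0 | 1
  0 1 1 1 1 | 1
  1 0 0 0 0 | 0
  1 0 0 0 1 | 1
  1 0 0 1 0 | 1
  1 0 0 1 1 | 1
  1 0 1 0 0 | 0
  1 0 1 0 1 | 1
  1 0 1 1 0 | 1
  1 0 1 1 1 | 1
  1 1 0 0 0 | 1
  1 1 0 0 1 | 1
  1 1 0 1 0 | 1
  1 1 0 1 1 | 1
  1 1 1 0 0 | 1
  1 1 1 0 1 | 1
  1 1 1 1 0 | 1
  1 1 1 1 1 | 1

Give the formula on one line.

  ~d = 11001100110011001100110011001100
  (a & ~d) = 00000000000000001100110011001100
  (b & a) = 00000000000000000000000011111111
  ((a & ~d) & (b & a)) = 00000000000000000000000011001100
  (((a & ~d) & (b & a)) | e) = 01010101010101010101010111011101
  (d | (((a & ~d) & (b & a)) | e)) = 01110111011101110111011111111111

(d | (((a & ~d) & (b & a)) | e))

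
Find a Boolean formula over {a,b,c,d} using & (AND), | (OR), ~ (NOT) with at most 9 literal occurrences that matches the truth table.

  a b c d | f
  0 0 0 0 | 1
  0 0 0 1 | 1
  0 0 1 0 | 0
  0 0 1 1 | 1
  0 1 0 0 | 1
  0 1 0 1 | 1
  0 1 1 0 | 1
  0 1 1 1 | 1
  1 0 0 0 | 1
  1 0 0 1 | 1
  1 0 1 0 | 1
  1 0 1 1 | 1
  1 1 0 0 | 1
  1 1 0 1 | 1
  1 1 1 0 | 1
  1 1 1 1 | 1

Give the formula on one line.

(((b | a) | ((~b & d) & c)) | ~c)

  (b | a) = 0000111111111111
  ~b = 1111000011110000
  (~b & d) = 0101000001010000
  ((~b & d) & c) = 0001000000010000
  ((b | a) | ((~b & d) & c)) = 0001111111111111
  ~c = 1100110011001100
  (((b | a) | ((~b & d) & c)) | ~c) = 1101111111111111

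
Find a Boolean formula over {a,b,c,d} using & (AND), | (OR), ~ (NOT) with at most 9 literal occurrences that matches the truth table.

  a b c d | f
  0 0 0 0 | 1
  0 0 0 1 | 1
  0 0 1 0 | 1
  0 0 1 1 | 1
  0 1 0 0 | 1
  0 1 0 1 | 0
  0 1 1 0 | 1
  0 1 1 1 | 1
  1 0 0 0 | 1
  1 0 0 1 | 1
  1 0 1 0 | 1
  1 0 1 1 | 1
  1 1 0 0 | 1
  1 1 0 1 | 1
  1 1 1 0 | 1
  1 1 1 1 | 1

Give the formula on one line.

(a | ((((a | ~c) & (d | c)) & (c | ~b)) | (~d | c)))

  ~c = 1100110011001100
  (a | ~c) = 1100110011111111
  (d | c) = 0111011101110111
  ((a | ~c) & (d | c)) = 0100010001110111
  ~b = 1111000011110000
  (c | ~b) = 1111001111110011
  (((a | ~c) & (d | c)) & (c | ~b)) = 0100000001110011
  ~d = 1010101010101010
  (~d | c) = 1011101110111011
  ((((a | ~c) & (d | c)) & (c | ~b)) | (~d | c)) = 1111101111111011
  (a | ((((a | ~c) & (d | c)) & (c | ~b)) | (~d | c))) = 1111101111111111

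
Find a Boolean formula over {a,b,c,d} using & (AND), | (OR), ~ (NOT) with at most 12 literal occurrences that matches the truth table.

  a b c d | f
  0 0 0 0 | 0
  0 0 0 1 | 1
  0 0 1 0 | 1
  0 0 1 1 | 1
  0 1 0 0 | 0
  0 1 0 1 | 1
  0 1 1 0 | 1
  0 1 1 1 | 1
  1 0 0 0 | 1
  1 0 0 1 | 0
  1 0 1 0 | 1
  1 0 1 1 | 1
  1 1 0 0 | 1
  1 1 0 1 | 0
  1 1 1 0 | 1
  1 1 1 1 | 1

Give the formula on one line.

(((d | (a | c)) & (~a | ~d)) | ((c | (~d | ~a)) & a))

  (a | c) = 0011001111111111
  (d | (a | c)) = 0111011111111111
  ~a = 1111111100000000
  ~d = 1010101010101010
  (~a | ~d) = 1111111110101010
  ((d | (a | c)) & (~a | ~d)) = 0111011110101010
  (~d | ~a) = 1111111110101010
  (c | (~d | ~a)) = 1111111110111011
  ((c | (~d | ~a)) & a) = 0000000010111011
  (((d | (a | c)) & (~a | ~d)) | ((c | (~d | ~a)) & a)) = 0111011110111011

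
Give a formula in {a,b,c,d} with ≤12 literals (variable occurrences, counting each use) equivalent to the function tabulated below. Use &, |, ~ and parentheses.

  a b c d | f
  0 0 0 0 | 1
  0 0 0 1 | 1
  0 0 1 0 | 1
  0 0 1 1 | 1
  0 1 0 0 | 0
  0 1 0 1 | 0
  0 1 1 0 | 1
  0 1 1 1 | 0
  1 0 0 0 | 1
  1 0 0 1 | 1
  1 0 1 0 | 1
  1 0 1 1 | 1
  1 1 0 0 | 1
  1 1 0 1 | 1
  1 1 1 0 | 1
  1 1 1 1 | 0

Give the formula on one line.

  ~c = 1100110011001100
  (a & ~c) = 0000000011001100
  ~b = 1111000011110000
  ((a & ~c) | ~b) = 1111000011111100
  ~d = 1010101010101010
  (~d & b) = 0000101000001010
  ((~d & b) & c) = 0000001000000010
  (~b & a) = 0000000011110000
  (((~d & b) & c) | (~b & a)) = 0000001011110010
  (~b | (((~d & b) & c) | (~b & a))) = 1111001011110010
  (((a & ~c) | ~b) | (~b | (((~d & b) & c) | (~b & a)))) = 1111001011111110

(((a & ~c) | ~b) | (~b | (((~d & b) & c) | (~b & a))))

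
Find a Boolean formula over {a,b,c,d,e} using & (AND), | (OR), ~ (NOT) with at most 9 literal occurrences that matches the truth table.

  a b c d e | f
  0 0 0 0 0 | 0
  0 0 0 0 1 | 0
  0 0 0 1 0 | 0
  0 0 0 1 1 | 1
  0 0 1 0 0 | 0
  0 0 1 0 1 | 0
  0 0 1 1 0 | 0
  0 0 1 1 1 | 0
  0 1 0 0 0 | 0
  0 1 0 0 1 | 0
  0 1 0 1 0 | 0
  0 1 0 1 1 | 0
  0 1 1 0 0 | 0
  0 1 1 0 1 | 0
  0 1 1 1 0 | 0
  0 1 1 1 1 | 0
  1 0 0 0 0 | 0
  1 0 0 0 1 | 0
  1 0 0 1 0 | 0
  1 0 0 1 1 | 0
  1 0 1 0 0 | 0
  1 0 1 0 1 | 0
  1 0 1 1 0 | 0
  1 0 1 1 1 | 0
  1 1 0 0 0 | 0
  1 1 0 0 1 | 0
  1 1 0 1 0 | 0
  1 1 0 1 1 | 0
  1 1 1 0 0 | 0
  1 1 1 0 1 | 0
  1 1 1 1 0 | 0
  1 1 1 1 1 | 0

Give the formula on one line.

  ~c = 11110000111100001111000011110000
  (~c & e) = 01010000010100000101000001010000
  ((~c & e) & d) = 00010000000100000001000000010000
  ~a = 11111111111111110000000000000000
  (~c & ~a) = 11110000111100000000000000000000
  (((~c & e) & d) & (~c & ~a)) = 00010000000100000000000000000000
  ~b = 11111111000000001111111100000000
  (c | ~b) = 11111111000011111111111100001111
  ((((~c & e) & d) & (~c & ~a)) & (c | ~b)) = 00010000000000000000000000000000

((((~c & e) & d) & (~c & ~a)) & (c | ~b))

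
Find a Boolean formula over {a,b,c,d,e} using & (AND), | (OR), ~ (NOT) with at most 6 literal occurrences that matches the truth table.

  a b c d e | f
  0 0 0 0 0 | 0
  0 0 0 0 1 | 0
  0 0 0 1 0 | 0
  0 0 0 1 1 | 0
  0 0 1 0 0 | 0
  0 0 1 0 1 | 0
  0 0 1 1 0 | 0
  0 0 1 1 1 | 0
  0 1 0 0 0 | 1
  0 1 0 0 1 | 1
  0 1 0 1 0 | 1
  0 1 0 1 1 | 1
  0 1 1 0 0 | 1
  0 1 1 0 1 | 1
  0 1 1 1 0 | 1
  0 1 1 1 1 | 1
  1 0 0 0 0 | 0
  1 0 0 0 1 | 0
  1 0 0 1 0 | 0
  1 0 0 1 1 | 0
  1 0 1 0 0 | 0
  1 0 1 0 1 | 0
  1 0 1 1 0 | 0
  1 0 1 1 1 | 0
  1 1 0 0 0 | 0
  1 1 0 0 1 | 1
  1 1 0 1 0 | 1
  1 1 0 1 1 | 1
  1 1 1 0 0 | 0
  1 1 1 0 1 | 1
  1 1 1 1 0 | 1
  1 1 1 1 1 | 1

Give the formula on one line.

  ~a = 11111111111111110000000000000000
  (~a & b) = 00000000111111110000000000000000
  (e | d) = 01110111011101110111011101110111
  (b & (e | d)) = 00000000011101110000000001110111
  ((~a & b) | (b & (e | d))) = 00000000111111110000000001110111

((~a & b) | (b & (e | d)))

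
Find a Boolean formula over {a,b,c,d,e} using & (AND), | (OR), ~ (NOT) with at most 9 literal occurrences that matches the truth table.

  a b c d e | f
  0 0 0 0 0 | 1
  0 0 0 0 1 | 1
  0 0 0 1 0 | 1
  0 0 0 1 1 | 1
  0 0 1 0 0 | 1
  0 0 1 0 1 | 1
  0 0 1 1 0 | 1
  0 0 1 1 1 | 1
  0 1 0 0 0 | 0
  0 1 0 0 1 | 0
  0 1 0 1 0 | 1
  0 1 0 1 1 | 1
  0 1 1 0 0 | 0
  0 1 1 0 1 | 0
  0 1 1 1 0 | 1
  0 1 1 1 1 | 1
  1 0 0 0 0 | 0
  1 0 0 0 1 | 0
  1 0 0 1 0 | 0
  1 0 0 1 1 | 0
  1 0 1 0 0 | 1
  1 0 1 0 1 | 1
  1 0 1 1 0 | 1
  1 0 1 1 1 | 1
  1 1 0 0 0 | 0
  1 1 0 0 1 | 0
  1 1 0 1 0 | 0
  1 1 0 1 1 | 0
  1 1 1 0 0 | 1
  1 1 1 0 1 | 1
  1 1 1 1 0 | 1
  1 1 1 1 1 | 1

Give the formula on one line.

((c & a) | (~a & ((~b & ~a) | d)))

  (c & a) = 00000000000000000000111100001111
  ~a = 11111111111111110000000000000000
  ~b = 11111111000000001111111100000000
  (~b & ~a) = 11111111000000000000000000000000
  ((~b & ~a) | d) = 11111111001100110011001100110011
  (~a & ((~b & ~a) | d)) = 11111111001100110000000000000000
  ((c & a) | (~a & ((~b & ~a) | d))) = 11111111001100110000111100001111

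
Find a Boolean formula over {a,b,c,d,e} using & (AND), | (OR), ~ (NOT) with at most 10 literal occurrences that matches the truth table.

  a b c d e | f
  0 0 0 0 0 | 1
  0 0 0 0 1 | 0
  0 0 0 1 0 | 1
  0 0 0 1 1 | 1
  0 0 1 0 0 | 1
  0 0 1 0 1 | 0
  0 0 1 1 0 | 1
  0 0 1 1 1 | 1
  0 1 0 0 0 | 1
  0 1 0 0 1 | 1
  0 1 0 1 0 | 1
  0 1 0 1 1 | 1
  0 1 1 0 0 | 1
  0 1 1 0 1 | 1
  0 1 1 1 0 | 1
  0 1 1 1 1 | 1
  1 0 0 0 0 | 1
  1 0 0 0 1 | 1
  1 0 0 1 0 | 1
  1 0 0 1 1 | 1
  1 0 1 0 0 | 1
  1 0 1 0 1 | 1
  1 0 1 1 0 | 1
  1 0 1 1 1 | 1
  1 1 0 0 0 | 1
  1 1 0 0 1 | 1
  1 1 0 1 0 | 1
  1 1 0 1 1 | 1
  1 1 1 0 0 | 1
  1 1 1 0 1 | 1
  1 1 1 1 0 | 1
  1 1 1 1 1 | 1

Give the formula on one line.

((d | ((a & (e | c)) | (~d & b))) | ~e)

  (e | c) = 01011111010111110101111101011111
  (a & (e | c)) = 00000000000000000101111101011111
  ~d = 11001100110011001100110011001100
  (~d & b) = 00000000110011000000000011001100
  ((a & (e | c)) | (~d & b)) = 00000000110011000101111111011111
  (d | ((a & (e | c)) | (~d & b))) = 00110011111111110111111111111111
  ~e = 10101010101010101010101010101010
  ((d | ((a & (e | c)) | (~d & b))) | ~e) = 10111011111111111111111111111111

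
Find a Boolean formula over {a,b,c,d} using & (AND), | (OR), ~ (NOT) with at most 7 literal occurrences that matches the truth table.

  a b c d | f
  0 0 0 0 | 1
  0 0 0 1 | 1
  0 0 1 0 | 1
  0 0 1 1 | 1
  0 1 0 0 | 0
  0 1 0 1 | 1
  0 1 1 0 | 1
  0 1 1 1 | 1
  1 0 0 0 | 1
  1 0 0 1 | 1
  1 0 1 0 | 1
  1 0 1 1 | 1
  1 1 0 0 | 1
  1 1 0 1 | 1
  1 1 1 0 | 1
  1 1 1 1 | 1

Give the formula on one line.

((a | (c & ~a)) | (~b | d))

  ~a = 1111111100000000
  (c & ~a) = 0011001100000000
  (a | (c & ~a)) = 0011001111111111
  ~b = 1111000011110000
  (~b | d) = 1111010111110101
  ((a | (c & ~a)) | (~b | d)) = 1111011111111111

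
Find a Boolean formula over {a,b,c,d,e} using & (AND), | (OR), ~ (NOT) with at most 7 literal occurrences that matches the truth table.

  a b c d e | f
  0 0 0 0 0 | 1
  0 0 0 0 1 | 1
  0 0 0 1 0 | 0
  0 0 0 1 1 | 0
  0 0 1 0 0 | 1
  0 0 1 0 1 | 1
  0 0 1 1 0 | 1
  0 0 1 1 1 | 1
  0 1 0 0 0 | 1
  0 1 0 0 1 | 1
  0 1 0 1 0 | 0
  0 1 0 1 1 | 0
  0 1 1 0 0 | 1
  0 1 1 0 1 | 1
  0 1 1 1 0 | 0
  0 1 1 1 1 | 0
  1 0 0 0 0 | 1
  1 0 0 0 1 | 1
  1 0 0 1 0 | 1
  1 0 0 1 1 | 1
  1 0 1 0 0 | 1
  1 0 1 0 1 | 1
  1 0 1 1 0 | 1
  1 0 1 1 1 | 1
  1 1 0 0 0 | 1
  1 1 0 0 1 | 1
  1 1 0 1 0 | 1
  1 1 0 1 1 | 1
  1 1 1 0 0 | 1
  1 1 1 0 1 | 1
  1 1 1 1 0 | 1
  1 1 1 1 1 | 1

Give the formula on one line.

  ~d = 11001100110011001100110011001100
  (~d | a) = 11001100110011001111111111111111
  (a & d) = 00000000000000000011001100110011
  ~b = 11111111000000001111111100000000
  (c & ~b) = 00001111000000000000111100000000
  ((a & d) | (c & ~b)) = 00001111000000000011111100110011
  ((~d | a) | ((a & d) | (c & ~b))) = 11001111110011001111111111111111

((~d | a) | ((a & d) | (c & ~b)))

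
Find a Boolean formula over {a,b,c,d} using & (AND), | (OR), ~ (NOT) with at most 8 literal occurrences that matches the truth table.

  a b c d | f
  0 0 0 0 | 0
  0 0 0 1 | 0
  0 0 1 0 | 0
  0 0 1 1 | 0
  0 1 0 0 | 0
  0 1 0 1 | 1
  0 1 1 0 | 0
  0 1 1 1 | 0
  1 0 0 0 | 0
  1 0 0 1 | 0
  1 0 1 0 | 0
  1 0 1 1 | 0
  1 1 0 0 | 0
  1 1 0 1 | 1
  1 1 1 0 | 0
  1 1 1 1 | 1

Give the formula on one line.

  (d & a) = 0000000001010101
  ~c = 1100110011001100
  (d & ~c) = 0100010001000100
  ((d & a) | (d & ~c)) = 0100010001010101
  (b & ((d & a) | (d & ~c))) = 0000010000000101

(b & ((d & a) | (d & ~c)))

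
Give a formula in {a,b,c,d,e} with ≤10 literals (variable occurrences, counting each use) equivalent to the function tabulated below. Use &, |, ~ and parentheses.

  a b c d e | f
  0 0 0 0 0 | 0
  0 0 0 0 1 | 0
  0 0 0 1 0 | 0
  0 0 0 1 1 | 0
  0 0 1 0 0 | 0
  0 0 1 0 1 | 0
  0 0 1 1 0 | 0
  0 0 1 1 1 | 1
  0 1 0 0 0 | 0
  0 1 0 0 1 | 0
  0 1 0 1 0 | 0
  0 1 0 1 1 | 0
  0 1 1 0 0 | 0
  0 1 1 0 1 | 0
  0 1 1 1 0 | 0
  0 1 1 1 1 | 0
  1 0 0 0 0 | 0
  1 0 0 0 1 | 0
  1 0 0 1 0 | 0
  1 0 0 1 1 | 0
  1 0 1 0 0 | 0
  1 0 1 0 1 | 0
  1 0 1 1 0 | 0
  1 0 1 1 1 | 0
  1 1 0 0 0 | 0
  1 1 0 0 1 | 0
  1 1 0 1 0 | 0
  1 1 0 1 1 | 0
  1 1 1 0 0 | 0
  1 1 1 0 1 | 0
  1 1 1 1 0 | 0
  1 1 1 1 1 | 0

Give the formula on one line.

  ~a = 11111111111111110000000000000000
  ~b = 11111111000000001111111100000000
  (~a & ~b) = 11111111000000000000000000000000
  (e & (~a & ~b)) = 01010101000000000000000000000000
  (e & c) = 00000101000001010000010100000101
  ((e & (~a & ~b)) & (e & c)) = 00000101000000000000000000000000
  (d | b) = 00110011111111110011001111111111
  (((e & (~a & ~b)) & (e & c)) & (d | b)) = 00000001000000000000000000000000

(((e & (~a & ~b)) & (e & c)) & (d | b))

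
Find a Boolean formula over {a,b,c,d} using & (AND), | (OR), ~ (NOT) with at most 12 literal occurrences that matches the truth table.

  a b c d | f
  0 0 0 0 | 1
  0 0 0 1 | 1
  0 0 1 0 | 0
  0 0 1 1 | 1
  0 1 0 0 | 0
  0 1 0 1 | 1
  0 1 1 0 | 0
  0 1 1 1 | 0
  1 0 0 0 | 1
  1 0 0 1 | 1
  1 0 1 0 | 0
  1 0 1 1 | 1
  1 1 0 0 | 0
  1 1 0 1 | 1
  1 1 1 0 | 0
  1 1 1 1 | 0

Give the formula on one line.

  ~c = 1100110011001100
  (a & ~c) = 0000000011001100
  ((a & ~c) | d) = 0101010111011101
  (((a & ~c) | d) | ~c) = 1101110111011101
  ~d = 1010101010101010
  (~d & c) = 0010001000100010
  ~b = 1111000011110000
  (~c & d) = 0100010001000100
  (~b | (~c & d)) = 1111010011110100
  ((~d & c) | (~b | (~c & d))) = 1111011011110110
  ((((a & ~c) | d) | ~c) & ((~d & c) | (~b | (~c & d)))) = 1101010011010100

((((a & ~c) | d) | ~c) & ((~d & c) | (~b | (~c & d))))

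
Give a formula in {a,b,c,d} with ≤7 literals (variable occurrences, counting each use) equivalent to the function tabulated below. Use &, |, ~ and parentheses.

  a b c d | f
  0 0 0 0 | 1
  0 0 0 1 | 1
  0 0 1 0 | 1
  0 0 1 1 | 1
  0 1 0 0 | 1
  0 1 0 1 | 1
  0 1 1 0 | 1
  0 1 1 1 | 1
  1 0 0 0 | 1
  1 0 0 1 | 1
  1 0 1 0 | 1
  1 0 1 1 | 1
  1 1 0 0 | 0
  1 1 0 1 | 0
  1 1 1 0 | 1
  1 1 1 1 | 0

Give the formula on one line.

  ~d = 1010101010101010
  (~d | a) = 1010101011111111
  (c & (~d | a)) = 0010001000110011
  (~d & (c & (~d | a))) = 0010001000100010
  ~b = 1111000011110000
  (~b & a) = 0000000011110000
  ~a = 1111111100000000
  ((~b & a) | ~a) = 1111111111110000
  ((~d & (c & (~d | a))) | ((~b & a) | ~a)) = 1111111111110010

((~d & (c & (~d | a))) | ((~b & a) | ~a))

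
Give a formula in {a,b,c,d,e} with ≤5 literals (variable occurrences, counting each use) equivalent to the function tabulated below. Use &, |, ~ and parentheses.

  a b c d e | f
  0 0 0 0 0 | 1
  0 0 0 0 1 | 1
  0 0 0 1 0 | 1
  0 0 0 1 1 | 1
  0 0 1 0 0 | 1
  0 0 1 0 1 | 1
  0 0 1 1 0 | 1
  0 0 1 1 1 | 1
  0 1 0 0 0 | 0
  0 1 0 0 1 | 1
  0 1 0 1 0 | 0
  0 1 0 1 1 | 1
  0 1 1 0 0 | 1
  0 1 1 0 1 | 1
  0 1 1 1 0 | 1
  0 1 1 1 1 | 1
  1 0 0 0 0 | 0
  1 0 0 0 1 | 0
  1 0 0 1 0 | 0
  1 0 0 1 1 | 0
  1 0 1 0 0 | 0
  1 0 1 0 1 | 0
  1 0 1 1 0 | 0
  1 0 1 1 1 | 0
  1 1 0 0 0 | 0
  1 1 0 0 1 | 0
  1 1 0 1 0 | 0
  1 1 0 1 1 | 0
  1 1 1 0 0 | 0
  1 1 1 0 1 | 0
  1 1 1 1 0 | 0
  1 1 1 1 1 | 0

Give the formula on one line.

  ~a = 11111111111111110000000000000000
  ~b = 11111111000000001111111100000000
  (c | e) = 01011111010111110101111101011111
  (~b | (c | e)) = 11111111010111111111111101011111
  (~a & (~b | (c | e))) = 11111111010111110000000000000000

(~a & (~b | (c | e)))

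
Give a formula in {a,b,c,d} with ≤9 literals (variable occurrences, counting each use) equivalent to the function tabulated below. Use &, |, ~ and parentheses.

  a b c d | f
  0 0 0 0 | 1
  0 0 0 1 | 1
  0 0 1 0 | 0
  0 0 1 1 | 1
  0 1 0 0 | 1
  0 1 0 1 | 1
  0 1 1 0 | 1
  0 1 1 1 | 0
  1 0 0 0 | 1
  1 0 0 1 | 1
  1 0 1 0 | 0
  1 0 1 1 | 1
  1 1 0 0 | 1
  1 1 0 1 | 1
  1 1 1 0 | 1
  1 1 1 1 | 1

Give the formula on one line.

((~c | (d & ~b)) | (((~d & ~a) | (~c | a)) & (b | ~c)))

  ~c = 1100110011001100
  ~b = 1111000011110000
  (d & ~b) = 0101000001010000
  (~c | (d & ~b)) = 1101110011011100
  ~d = 1010101010101010
  ~a = 1111111100000000
  (~d & ~a) = 1010101000000000
  (~c | a) = 1100110011111111
  ((~d & ~a) | (~c | a)) = 1110111011111111
  (b | ~c) = 1100111111001111
  (((~d & ~a) | (~c | a)) & (b | ~c)) = 1100111011001111
  ((~c | (d & ~b)) | (((~d & ~a) | (~c | a)) & (b | ~c))) = 1101111011011111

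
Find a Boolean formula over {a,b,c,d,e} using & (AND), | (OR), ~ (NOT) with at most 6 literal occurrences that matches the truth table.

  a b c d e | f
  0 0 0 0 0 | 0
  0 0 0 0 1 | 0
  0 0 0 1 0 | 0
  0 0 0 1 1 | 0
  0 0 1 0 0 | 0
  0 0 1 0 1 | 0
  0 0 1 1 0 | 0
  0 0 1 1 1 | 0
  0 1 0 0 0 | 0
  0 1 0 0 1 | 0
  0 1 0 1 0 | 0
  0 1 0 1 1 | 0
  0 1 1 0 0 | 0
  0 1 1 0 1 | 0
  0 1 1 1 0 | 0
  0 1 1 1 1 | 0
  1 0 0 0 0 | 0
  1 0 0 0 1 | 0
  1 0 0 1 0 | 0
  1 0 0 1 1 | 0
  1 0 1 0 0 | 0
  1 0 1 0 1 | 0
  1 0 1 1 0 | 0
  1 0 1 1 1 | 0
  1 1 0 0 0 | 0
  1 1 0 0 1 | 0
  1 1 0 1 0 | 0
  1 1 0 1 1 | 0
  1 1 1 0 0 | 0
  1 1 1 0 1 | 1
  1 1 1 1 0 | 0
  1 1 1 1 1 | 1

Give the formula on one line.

((b & c) & (a & e))

  (b & c) = 00000000000011110000000000001111
  (a & e) = 00000000000000000101010101010101
  ((b & c) & (a & e)) = 00000000000000000000000000000101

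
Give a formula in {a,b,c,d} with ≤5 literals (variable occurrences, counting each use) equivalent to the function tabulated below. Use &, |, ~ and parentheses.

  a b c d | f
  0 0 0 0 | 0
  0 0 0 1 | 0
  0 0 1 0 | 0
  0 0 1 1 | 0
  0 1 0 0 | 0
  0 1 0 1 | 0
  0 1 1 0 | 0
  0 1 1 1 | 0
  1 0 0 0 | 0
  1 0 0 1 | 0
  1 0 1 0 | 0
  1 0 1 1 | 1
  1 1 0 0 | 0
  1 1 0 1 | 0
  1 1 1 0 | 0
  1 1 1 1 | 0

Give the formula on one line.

(((~b & d) & c) & (b | a))

  ~b = 1111000011110000
  (~b & d) = 0101000001010000
  ((~b & d) & c) = 0001000000010000
  (b | a) = 0000111111111111
  (((~b & d) & c) & (b | a)) = 0000000000010000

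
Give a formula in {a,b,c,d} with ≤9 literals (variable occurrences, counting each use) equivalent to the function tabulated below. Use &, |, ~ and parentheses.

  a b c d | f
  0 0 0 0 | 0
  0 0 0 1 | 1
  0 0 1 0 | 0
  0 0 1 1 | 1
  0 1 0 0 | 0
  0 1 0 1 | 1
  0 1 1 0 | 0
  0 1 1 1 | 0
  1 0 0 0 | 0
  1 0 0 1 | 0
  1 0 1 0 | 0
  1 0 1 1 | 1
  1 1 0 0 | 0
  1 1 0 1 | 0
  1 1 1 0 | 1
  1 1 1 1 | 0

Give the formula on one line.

(((c | ~a) & ((a & b) | d)) & ((~c | ~b) | ~d))

  ~a = 1111111100000000
  (c | ~a) = 1111111100110011
  (a & b) = 0000000000001111
  ((a & b) | d) = 0101010101011111
  ((c | ~a) & ((a & b) | d)) = 0101010100010011
  ~c = 1100110011001100
  ~b = 1111000011110000
  (~c | ~b) = 1111110011111100
  ~d = 1010101010101010
  ((~c | ~b) | ~d) = 1111111011111110
  (((c | ~a) & ((a & b) | d)) & ((~c | ~b) | ~d)) = 0101010000010010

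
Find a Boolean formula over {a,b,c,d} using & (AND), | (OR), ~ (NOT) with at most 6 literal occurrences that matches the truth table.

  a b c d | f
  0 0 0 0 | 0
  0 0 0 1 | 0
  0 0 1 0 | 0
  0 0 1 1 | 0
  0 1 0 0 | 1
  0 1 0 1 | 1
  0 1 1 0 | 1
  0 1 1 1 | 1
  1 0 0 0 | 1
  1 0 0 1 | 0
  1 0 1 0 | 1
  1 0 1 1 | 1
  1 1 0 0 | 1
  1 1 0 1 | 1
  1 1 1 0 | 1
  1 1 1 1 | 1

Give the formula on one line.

  ~d = 1010101010101010
  (c | b) = 0011111100111111
  (~d | (c | b)) = 1011111110111111
  ((~d | (c | b)) & a) = 0000000010111111
  (b | ((~d | (c | b)) & a)) = 0000111110111111

(b | ((~d | (c | b)) & a))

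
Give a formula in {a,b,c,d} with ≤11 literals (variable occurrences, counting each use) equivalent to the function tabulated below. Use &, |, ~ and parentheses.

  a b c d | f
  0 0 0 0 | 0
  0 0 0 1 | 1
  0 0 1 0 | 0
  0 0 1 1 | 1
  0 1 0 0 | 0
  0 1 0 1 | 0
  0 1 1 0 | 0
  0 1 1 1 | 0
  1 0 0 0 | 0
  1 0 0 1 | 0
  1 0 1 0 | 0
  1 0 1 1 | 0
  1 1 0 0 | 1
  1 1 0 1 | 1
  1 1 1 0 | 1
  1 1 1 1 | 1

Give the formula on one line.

  ~b = 1111000011110000
  (~b & d) = 0101000001010000
  ~a = 1111111100000000
  ~c = 1100110011001100
  (c & a) = 0000000000110011
  (~c | (c & a)) = 1100110011111111
  ((~c | (c & a)) | ~b) = 1111110011111111
  (~a & ((~c | (c & a)) | ~b)) = 1111110000000000
  ((~b & d) & (~a & ((~c | (c & a)) | ~b))) = 0101000000000000
  (a & b) = 0000000000001111
  (((~b & d) & (~a & ((~c | (c & a)) | ~b))) | (a & b)) = 0101000000001111

(((~b & d) & (~a & ((~c | (c & a)) | ~b))) | (a & b))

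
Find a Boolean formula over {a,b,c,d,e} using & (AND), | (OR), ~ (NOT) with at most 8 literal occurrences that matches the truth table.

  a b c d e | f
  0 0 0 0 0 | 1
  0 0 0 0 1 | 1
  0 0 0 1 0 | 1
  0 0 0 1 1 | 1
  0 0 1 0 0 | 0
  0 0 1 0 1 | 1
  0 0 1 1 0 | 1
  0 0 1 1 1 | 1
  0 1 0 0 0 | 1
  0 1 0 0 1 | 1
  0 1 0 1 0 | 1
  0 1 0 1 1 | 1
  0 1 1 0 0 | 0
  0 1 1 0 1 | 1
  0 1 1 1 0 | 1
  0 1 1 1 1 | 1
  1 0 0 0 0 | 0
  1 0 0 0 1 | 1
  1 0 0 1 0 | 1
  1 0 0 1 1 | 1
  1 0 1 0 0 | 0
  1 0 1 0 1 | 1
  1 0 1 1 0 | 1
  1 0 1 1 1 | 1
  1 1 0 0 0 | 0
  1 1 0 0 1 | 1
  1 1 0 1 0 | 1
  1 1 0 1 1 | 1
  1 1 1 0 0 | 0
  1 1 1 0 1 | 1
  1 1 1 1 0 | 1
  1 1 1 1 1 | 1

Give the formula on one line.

  ~a = 11111111111111110000000000000000
  ~c = 11110000111100001111000011110000
  (~a & ~c) = 11110000111100000000000000000000
  (d | (~a & ~c)) = 11110011111100110011001100110011
  (e | d) = 01110111011101110111011101110111
  ((d | (~a & ~c)) | (e | d)) = 11110111111101110111011101110111

((d | (~a & ~c)) | (e | d))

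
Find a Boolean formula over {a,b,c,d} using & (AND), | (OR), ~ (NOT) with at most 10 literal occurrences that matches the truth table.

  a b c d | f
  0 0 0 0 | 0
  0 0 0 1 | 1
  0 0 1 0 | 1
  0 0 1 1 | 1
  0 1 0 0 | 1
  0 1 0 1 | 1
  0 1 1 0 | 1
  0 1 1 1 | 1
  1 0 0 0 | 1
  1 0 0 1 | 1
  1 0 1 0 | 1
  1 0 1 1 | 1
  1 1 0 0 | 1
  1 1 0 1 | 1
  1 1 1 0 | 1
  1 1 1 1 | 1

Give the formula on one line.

(((a | ((a | c) & ~a)) | (d | (a | (d & b)))) | b)

  (a | c) = 0011001111111111
  ~a = 1111111100000000
  ((a | c) & ~a) = 0011001100000000
  (a | ((a | c) & ~a)) = 0011001111111111
  (d & b) = 0000010100000101
  (a | (d & b)) = 0000010111111111
  (d | (a | (d & b))) = 0101010111111111
  ((a | ((a | c) & ~a)) | (d | (a | (d & b)))) = 0111011111111111
  (((a | ((a | c) & ~a)) | (d | (a | (d & b)))) | b) = 0111111111111111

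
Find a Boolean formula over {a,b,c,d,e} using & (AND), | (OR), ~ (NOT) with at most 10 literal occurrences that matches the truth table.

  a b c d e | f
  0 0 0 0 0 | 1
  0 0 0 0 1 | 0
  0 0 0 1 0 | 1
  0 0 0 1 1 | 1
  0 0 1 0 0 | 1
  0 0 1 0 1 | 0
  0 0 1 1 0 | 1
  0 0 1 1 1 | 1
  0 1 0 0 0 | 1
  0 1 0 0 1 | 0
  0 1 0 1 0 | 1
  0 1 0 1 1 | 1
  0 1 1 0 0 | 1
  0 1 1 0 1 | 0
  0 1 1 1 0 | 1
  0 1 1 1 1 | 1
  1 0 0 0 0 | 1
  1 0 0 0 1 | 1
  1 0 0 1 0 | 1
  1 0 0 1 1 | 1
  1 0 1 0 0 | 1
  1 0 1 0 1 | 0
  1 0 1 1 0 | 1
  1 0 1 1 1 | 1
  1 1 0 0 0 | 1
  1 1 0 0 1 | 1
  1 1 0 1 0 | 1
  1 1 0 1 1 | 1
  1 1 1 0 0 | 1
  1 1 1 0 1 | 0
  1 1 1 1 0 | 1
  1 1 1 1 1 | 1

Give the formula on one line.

  (e & d) = 00010001000100010001000100010001
  ~e = 10101010101010101010101010101010
  ~c = 11110000111100001111000011110000
  (~e | ~c) = 11111010111110101111101011111010
  (e & a) = 00000000000000000101010101010101
  ((~e | ~c) & (e & a)) = 00000000000000000101000001010000
  (((~e | ~c) & (e & a)) | ~e) = 10101010101010101111101011111010
  ((e & d) | (((~e | ~c) & (e & a)) | ~e)) = 10111011101110111111101111111011

((e & d) | (((~e | ~c) & (e & a)) | ~e))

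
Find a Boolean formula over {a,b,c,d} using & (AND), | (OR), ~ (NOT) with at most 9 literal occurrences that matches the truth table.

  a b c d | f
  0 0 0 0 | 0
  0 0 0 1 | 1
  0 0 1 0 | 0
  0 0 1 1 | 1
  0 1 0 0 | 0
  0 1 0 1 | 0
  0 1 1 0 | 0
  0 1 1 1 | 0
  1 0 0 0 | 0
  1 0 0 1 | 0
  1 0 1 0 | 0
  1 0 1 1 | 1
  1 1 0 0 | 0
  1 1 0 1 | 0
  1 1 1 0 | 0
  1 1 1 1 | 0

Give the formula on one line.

  ~b = 1111000011110000
  (d | b) = 0101111101011111
  (~b & (d | b)) = 0101000001010000
  ~d = 1010101010101010
  ~a = 1111111100000000
  (~a | c) = 1111111100110011
  (~d | (~a | c)) = 1111111110111011
  ((~b & (d | b)) & (~d | (~a | c))) = 0101000000010000

((~b & (d | b)) & (~d | (~a | c)))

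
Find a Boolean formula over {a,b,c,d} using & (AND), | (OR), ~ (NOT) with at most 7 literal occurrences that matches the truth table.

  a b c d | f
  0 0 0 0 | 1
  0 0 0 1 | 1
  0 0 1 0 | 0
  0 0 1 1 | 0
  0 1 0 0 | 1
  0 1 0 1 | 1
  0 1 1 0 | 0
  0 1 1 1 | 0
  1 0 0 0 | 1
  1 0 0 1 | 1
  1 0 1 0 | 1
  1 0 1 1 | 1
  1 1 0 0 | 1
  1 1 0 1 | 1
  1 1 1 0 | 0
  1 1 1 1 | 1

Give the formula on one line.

  ~c = 1100110011001100
  (~c | a) = 1100110011111111
  ~b = 1111000011110000
  (a & ~b) = 0000000011110000
  (d & b) = 0000010100000101
  ((a & ~b) | (d & b)) = 0000010111110101
  ((~c | a) & ((a & ~b) | (d & b))) = 0000010011110101
  (((~c | a) & ((a & ~b) | (d & b))) | ~c) = 1100110011111101

(((~c | a) & ((a & ~b) | (d & b))) | ~c)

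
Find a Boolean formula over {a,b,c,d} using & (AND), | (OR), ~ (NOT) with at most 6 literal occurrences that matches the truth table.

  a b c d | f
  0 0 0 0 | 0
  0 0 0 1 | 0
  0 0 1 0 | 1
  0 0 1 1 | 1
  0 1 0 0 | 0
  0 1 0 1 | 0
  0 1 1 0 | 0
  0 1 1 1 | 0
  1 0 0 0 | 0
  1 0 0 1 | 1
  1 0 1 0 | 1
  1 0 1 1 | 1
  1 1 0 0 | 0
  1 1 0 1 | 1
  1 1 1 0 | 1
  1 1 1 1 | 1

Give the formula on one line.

((~b | a) & (c | (a & d)))

  ~b = 1111000011110000
  (~b | a) = 1111000011111111
  (a & d) = 0000000001010101
  (c | (a & d)) = 0011001101110111
  ((~b | a) & (c | (a & d))) = 0011000001110111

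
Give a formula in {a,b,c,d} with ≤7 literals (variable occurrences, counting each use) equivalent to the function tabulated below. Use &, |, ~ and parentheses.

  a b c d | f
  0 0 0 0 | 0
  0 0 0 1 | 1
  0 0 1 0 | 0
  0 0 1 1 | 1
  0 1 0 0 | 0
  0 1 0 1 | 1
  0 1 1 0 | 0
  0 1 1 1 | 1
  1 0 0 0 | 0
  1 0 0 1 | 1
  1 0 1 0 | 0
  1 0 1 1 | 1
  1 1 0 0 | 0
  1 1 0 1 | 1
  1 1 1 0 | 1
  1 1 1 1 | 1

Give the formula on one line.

(((c & a) & b) | d)

  (c & a) = 0000000000110011
  ((c & a) & b) = 0000000000000011
  (((c & a) & b) | d) = 0101010101010111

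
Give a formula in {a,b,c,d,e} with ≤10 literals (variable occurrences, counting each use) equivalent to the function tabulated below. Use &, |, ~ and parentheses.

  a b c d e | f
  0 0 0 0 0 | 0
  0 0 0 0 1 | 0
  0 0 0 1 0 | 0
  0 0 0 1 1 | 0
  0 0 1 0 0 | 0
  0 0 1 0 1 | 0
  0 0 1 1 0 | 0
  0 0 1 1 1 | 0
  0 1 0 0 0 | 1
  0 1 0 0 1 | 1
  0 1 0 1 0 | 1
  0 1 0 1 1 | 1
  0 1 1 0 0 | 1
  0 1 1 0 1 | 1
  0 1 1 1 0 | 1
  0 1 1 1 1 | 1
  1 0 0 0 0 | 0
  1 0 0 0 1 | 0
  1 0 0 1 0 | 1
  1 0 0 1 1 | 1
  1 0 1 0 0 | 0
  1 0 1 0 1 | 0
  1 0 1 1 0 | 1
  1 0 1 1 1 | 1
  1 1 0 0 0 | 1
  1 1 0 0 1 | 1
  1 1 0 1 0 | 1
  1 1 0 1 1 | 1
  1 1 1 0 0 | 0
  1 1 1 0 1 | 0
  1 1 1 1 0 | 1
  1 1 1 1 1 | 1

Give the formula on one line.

  ~a = 11111111111111110000000000000000
  (d | ~a) = 11111111111111110011001100110011
  ~c = 11110000111100001111000011110000
  (~c & b) = 00000000111100000000000011110000
  (d | (~c & b)) = 00110011111100110011001111110011
  ((d | ~a) | (d | (~c & b))) = 11111111111111110011001111110011
  (b | a) = 00000000111111111111111111111111
  (((d | ~a) | (d | (~c & b))) & (b | a)) = 00000000111111110011001111110011

(((d | ~a) | (d | (~c & b))) & (b | a))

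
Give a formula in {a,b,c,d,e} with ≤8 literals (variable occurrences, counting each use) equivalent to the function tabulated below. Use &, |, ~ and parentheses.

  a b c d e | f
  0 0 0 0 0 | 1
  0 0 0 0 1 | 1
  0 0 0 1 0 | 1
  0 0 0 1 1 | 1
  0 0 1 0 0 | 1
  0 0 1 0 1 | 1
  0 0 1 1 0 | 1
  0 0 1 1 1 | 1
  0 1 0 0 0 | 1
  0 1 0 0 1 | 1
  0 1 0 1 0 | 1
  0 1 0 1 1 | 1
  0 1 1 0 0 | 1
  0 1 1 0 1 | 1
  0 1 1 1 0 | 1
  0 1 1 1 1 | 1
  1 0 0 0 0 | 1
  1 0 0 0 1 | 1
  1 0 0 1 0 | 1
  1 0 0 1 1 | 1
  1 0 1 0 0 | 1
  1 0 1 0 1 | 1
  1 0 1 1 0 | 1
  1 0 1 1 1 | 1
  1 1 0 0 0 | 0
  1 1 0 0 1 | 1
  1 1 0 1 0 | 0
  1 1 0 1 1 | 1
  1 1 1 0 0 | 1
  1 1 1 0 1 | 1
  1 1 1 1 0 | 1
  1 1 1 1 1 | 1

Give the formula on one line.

  ~a = 11111111111111110000000000000000
  (~a & b) = 00000000111111110000000000000000
  ((~a & b) | c) = 00001111111111110000111100001111
  (((~a & b) | c) | e) = 01011111111111110101111101011111
  ~b = 11111111000000001111111100000000
  ~c = 11110000111100001111000011110000
  (~b & ~c) = 11110000000000001111000000000000
  ((~b & ~c) | c) = 11111111000011111111111100001111
  ((((~a & b) | c) | e) | ((~b & ~c) | c)) = 11111111111111111111111101011111

((((~a & b) | c) | e) | ((~b & ~c) | c))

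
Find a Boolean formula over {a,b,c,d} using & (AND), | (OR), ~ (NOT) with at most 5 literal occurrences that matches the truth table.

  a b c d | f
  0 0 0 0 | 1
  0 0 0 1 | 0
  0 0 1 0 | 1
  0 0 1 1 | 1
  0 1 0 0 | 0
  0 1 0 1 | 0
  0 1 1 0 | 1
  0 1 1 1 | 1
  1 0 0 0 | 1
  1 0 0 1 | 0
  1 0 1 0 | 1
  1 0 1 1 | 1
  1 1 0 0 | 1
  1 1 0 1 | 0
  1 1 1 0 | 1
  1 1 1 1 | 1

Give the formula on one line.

((c | ~d) & (~b | (a | c)))

  ~d = 1010101010101010
  (c | ~d) = 1011101110111011
  ~b = 1111000011110000
  (a | c) = 0011001111111111
  (~b | (a | c)) = 1111001111111111
  ((c | ~d) & (~b | (a | c))) = 1011001110111011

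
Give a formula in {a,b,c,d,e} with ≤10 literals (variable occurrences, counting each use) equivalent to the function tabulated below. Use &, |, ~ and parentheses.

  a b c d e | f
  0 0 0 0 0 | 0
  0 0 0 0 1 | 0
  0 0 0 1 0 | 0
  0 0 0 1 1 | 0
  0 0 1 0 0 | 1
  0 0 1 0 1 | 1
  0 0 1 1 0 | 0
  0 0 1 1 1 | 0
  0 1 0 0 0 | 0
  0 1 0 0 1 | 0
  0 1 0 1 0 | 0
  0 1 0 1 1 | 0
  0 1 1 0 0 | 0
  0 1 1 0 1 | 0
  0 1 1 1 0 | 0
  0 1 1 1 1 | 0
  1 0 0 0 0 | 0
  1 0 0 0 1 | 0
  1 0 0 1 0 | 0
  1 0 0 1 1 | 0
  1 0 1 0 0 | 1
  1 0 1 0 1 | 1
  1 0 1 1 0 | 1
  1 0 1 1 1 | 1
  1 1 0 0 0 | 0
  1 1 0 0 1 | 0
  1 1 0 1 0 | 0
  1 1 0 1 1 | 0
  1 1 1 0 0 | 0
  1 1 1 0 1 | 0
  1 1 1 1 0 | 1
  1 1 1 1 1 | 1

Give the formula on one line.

(((d | (~d & ~b)) & c) & (c & ((~d & ~a) | a)))

  ~d = 11001100110011001100110011001100
  ~b = 11111111000000001111111100000000
  (~d & ~b) = 11001100000000001100110000000000
  (d | (~d & ~b)) = 11111111001100111111111100110011
  ((d | (~d & ~b)) & c) = 00001111000000110000111100000011
  ~a = 11111111111111110000000000000000
  (~d & ~a) = 11001100110011000000000000000000
  ((~d & ~a) | a) = 11001100110011001111111111111111
  (c & ((~d & ~a) | a)) = 00001100000011000000111100001111
  (((d | (~d & ~b)) & c) & (c & ((~d & ~a) | a))) = 00001100000000000000111100000011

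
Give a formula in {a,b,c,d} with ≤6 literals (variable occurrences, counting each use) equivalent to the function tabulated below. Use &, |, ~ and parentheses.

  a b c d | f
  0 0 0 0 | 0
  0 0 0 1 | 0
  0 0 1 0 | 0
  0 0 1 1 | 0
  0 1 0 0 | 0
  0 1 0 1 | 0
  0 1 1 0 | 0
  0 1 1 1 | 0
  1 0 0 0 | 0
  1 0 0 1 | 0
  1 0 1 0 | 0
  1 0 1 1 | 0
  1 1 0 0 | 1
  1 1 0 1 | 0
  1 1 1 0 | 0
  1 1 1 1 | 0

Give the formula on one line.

  ~a = 1111111100000000
  ~c = 1100110011001100
  (~a | ~c) = 1111111111001100
  ((~a | ~c) & b) = 0000111100001100
  ~d = 1010101010101010
  (~d & a) = 0000000010101010
  (((~a | ~c) & b) & (~d & a)) = 0000000000001000

(((~a | ~c) & b) & (~d & a))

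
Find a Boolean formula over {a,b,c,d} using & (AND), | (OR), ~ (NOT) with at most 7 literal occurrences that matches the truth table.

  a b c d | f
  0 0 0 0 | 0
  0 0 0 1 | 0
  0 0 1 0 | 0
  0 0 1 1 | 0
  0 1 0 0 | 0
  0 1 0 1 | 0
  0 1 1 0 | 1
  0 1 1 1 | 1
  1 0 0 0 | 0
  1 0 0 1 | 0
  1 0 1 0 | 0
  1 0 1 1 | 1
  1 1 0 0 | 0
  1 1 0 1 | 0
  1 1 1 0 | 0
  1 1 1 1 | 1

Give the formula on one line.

((d | ~a) & (c & (b | (a | ~c))))

  ~a = 1111111100000000
  (d | ~a) = 1111111101010101
  ~c = 1100110011001100
  (a | ~c) = 1100110011111111
  (b | (a | ~c)) = 1100111111111111
  (c & (b | (a | ~c))) = 0000001100110011
  ((d | ~a) & (c & (b | (a | ~c)))) = 0000001100010001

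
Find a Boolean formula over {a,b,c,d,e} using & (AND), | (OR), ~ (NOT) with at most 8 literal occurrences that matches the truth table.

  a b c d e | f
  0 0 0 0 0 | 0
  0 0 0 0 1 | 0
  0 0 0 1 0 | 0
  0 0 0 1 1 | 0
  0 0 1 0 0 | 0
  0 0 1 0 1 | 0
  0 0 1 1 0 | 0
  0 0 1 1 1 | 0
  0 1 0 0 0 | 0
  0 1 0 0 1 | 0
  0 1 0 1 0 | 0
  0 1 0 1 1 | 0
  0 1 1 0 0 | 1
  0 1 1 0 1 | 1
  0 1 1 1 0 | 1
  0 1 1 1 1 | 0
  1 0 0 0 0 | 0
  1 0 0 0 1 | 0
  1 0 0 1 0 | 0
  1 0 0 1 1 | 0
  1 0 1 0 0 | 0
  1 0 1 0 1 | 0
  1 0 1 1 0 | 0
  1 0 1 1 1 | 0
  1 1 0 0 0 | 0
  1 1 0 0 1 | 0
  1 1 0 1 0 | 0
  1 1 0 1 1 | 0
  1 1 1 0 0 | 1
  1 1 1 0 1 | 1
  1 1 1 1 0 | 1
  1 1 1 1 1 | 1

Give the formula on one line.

  ~e = 10101010101010101010101010101010
  (~e | a) = 10101010101010101111111111111111
  ~d = 11001100110011001100110011001100
  (~d & c) = 00001100000011000000110000001100
  ((~e | a) | (~d & c)) = 10101110101011101111111111111111
  (c & b) = 00000000000011110000000000001111
  (((~e | a) | (~d & c)) & (c & b)) = 00000000000011100000000000001111

(((~e | a) | (~d & c)) & (c & b))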